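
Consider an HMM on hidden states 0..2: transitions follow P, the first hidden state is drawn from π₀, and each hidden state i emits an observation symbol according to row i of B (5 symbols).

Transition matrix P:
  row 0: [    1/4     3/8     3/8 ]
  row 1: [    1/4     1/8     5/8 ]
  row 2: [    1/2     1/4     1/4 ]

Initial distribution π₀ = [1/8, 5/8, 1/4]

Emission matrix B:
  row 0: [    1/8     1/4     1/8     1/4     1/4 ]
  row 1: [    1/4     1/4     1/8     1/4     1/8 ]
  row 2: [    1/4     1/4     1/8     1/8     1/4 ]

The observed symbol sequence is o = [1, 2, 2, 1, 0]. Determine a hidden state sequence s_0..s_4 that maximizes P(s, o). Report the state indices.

t=0: δ = [3.125e-02, 1.562e-01, 6.250e-02]  (obs o_0=1)
t=1: δ = [4.883e-03, 2.441e-03, 1.221e-02]  ψ = [1, 1, 1]  (obs o_1=2)
t=2: δ = [7.629e-04, 3.815e-04, 3.815e-04]  ψ = [2, 2, 2]  (obs o_2=2)
t=3: δ = [4.768e-05, 7.153e-05, 7.153e-05]  ψ = [0, 0, 0]  (obs o_3=1)
t=4: δ = [4.470e-06, 4.470e-06, 1.118e-05]  ψ = [2, 0, 1]  (obs o_4=0)
backtrack: best end state = 2; path = [1, 2, 0, 1, 2]

path = [1, 2, 0, 1, 2]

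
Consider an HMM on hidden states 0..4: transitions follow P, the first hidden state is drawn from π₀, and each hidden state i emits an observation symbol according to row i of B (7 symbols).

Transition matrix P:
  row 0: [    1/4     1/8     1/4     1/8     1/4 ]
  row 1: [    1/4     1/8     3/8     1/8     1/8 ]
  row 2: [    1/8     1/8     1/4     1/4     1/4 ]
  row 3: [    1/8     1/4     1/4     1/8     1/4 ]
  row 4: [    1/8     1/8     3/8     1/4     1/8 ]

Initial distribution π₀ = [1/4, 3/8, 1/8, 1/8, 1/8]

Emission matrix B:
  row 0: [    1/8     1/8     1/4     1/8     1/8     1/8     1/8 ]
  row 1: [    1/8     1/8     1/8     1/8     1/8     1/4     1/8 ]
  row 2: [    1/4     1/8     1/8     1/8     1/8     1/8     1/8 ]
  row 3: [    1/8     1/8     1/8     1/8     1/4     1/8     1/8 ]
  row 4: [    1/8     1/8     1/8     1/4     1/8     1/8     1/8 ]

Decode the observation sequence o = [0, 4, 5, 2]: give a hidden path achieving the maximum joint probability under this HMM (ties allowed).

path = [2, 3, 1, 0]

t=0: δ = [3.125e-02, 4.688e-02, 3.125e-02, 1.562e-02, 1.562e-02]  (obs o_0=0)
t=1: δ = [1.465e-03, 7.324e-04, 2.197e-03, 1.953e-03, 9.766e-04]  ψ = [1, 1, 1, 2, 0]  (obs o_1=4)
t=2: δ = [4.578e-05, 1.221e-04, 6.866e-05, 6.866e-05, 6.866e-05]  ψ = [0, 3, 2, 2, 2]  (obs o_2=5)
t=3: δ = [7.629e-06, 2.146e-06, 5.722e-06, 2.146e-06, 2.146e-06]  ψ = [1, 3, 1, 2, 2]  (obs o_3=2)
backtrack: best end state = 0; path = [2, 3, 1, 0]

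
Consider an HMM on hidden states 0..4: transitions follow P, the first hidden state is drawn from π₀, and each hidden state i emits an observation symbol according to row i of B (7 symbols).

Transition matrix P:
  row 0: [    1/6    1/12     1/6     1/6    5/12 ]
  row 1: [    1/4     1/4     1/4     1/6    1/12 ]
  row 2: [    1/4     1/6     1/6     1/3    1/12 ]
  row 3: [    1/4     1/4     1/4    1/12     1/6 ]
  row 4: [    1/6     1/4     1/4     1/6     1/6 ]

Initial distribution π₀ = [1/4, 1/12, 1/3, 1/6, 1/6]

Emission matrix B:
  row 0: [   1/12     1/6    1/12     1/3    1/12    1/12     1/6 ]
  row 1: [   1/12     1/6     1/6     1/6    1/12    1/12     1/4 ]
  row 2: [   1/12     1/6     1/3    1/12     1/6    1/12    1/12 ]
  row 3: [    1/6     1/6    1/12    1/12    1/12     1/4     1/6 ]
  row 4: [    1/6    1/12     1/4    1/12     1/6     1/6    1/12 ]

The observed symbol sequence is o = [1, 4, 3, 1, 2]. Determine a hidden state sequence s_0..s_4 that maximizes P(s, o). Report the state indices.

t=0: δ = [4.167e-02, 1.389e-02, 5.556e-02, 2.778e-02, 1.389e-02]  (obs o_0=1)
t=1: δ = [1.157e-03, 7.716e-04, 1.543e-03, 1.543e-03, 2.894e-03]  ψ = [2, 2, 2, 2, 0]  (obs o_1=4)
t=2: δ = [1.608e-04, 1.206e-04, 6.028e-05, 4.287e-05, 4.019e-05]  ψ = [4, 4, 4, 2, 0]  (obs o_2=3)
t=3: δ = [5.023e-06, 5.023e-06, 5.023e-06, 4.465e-06, 5.582e-06]  ψ = [1, 1, 1, 0, 0]  (obs o_3=1)
t=4: δ = [1.047e-07, 2.326e-07, 4.651e-07, 1.395e-07, 5.233e-07]  ψ = [1, 4, 4, 2, 0]  (obs o_4=2)
backtrack: best end state = 4; path = [0, 4, 1, 0, 4]

path = [0, 4, 1, 0, 4]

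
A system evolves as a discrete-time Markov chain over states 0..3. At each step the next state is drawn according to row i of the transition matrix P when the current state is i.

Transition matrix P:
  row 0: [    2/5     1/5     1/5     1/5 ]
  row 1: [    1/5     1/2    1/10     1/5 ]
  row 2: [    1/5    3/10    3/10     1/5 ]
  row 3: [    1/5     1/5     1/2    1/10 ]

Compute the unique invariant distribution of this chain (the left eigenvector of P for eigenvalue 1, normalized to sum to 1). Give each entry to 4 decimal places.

π = [0.2500, 0.3210, 0.2472, 0.1818]

Balance equations π_j = Σ_i π_i·P[i][j]:
  π_0 = 2/5·π_0 + 1/5·π_1 + 1/5·π_2 + 1/5·π_3
  π_1 = 1/5·π_0 + 1/2·π_1 + 3/10·π_2 + 1/5·π_3
  π_2 = 1/5·π_0 + 1/10·π_1 + 3/10·π_2 + 1/2·π_3
  normalize: π_0 + π_1 + π_2 + π_3 = 1
Solving the linear system gives exactly π = [1/4, 113/352, 87/352, 2/11].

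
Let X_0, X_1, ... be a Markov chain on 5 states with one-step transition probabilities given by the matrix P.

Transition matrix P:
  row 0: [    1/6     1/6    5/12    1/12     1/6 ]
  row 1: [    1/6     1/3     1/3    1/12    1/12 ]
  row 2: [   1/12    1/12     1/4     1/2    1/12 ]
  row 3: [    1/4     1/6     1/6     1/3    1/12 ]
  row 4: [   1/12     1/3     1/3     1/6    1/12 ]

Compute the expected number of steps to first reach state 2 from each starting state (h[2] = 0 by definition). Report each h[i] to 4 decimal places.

First-step conditioning: h[2] = 0; for i ≠ 2, h[i] = 1 + Σ_k P[i][k]·h[k].
  h[0] = 1 + 1/6·h[0] + 1/6·h[1] + 1/12·h[3] + 1/6·h[4]
  h[1] = 1 + 1/6·h[0] + 1/3·h[1] + 1/12·h[3] + 1/12·h[4]
  h[3] = 1 + 1/4·h[0] + 1/6·h[1] + 1/3·h[3] + 1/12·h[4]
  h[4] = 1 + 1/12·h[0] + 1/3·h[1] + 1/6·h[3] + 1/12·h[4]
Solving the 4×4 linear system over states ≠ 2 gives exactly h = [2396/853, 2608/853, 0, 3164/853, 2672/853] (h[2] = 0 is the target).

h = [2.8089, 3.0574, 0.0000, 3.7093, 3.1325]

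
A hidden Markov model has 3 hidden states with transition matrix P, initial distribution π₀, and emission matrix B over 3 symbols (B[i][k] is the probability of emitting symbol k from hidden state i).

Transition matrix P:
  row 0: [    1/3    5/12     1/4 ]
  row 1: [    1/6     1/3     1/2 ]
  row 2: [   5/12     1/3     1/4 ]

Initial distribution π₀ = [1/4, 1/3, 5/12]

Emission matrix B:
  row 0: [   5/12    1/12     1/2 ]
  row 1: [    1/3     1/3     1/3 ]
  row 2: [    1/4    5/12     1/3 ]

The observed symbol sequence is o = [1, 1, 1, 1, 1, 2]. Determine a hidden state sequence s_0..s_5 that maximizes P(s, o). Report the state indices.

path = [2, 1, 2, 1, 2, 0]

t=0: δ = [2.083e-02, 1.111e-01, 1.736e-01]  (obs o_0=1)
t=1: δ = [6.028e-03, 1.929e-02, 2.315e-02]  ψ = [2, 2, 1]  (obs o_1=1)
t=2: δ = [8.038e-04, 2.572e-03, 4.019e-03]  ψ = [2, 2, 1]  (obs o_2=1)
t=3: δ = [1.395e-04, 4.465e-04, 5.358e-04]  ψ = [2, 2, 1]  (obs o_3=1)
t=4: δ = [1.861e-05, 5.954e-05, 9.303e-05]  ψ = [2, 2, 1]  (obs o_4=1)
t=5: δ = [1.938e-05, 1.034e-05, 9.923e-06]  ψ = [2, 2, 1]  (obs o_5=2)
backtrack: best end state = 0; path = [2, 1, 2, 1, 2, 0]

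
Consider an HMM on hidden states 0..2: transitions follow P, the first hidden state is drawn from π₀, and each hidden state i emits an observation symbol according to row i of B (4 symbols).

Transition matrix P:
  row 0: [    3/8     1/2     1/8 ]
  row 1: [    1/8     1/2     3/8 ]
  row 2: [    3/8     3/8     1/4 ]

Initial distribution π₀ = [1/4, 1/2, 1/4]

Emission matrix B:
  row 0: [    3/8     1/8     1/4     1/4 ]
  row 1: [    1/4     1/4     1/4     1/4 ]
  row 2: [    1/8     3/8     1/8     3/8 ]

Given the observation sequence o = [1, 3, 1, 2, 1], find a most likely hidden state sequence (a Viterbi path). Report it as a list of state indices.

path = [1, 1, 1, 1, 2]

t=0: δ = [3.125e-02, 1.250e-01, 9.375e-02]  (obs o_0=1)
t=1: δ = [8.789e-03, 1.562e-02, 1.758e-02]  ψ = [2, 1, 1]  (obs o_1=3)
t=2: δ = [8.240e-04, 1.953e-03, 2.197e-03]  ψ = [2, 1, 1]  (obs o_2=1)
t=3: δ = [2.060e-04, 2.441e-04, 9.155e-05]  ψ = [2, 1, 1]  (obs o_3=2)
t=4: δ = [9.656e-06, 3.052e-05, 3.433e-05]  ψ = [0, 1, 1]  (obs o_4=1)
backtrack: best end state = 2; path = [1, 1, 1, 1, 2]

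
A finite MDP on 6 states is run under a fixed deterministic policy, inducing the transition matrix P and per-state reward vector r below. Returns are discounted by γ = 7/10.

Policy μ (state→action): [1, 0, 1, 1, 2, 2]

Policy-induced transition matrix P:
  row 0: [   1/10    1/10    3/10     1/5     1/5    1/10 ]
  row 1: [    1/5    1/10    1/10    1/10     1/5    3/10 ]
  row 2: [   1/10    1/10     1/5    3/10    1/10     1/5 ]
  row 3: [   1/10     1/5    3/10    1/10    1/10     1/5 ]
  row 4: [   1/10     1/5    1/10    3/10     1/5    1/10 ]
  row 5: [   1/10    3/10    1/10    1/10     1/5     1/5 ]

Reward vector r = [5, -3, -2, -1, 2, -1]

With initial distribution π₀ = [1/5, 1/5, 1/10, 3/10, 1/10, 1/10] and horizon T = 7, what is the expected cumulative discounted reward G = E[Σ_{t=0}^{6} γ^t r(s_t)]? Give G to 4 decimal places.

G = -0.6780

t=0: π = [0.2000, 0.2000, 0.1000, 0.3000, 0.1000, 0.1000], E[r] = 0.0000, γ^t·E[r] = 0.000000, running G = 0.000000
t=1: π = [0.1200, 0.1600, 0.2100, 0.1600, 0.1600, 0.1900], E[r] = -0.3300, γ^t·E[r] = -0.231000, running G = -0.231000
t=2: π = [0.1160, 0.1700, 0.1770, 0.1860, 0.1630, 0.1880], E[r] = -0.3320, γ^t·E[r] = -0.162680, running G = -0.393680
t=3: π = [0.1170, 0.1725, 0.1781, 0.1796, 0.1637, 0.1891], E[r] = -0.3300, γ^t·E[r] = -0.113190, running G = -0.506870
t=4: π = [0.1173, 0.1722, 0.1771, 0.1801, 0.1642, 0.1892], E[r] = -0.3252, γ^t·E[r] = -0.078090, running G = -0.584960
t=5: π = [0.1172, 0.1723, 0.1772, 0.1800, 0.1643, 0.1891], E[r] = -0.3256, γ^t·E[r] = -0.054719, running G = -0.639679
t=6: π = [0.1172, 0.1722, 0.1772, 0.1800, 0.1643, 0.1891], E[r] = -0.3254, γ^t·E[r] = -0.038287, running G = -0.677966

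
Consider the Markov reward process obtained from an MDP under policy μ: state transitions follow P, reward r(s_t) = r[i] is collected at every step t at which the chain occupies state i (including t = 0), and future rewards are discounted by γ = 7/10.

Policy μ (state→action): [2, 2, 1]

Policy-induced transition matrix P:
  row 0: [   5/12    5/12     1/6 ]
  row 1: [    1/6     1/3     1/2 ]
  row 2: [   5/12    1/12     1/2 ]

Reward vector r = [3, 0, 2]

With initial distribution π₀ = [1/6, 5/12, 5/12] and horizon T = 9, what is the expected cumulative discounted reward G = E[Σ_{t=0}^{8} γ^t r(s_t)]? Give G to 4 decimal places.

G = 5.3585

t=0: π = [0.1667, 0.4167, 0.4167], E[r] = 1.3333, γ^t·E[r] = 1.333333, running G = 1.333333
t=1: π = [0.3125, 0.2431, 0.4444], E[r] = 1.8264, γ^t·E[r] = 1.278472, running G = 2.611806
t=2: π = [0.3559, 0.2483, 0.3958], E[r] = 1.8594, γ^t·E[r] = 0.911094, running G = 3.522899
t=3: π = [0.3546, 0.2640, 0.3814], E[r] = 1.8265, γ^t·E[r] = 0.626501, running G = 4.149400
t=4: π = [0.3507, 0.2675, 0.3818], E[r] = 1.8156, γ^t·E[r] = 0.435919, running G = 4.585320
t=5: π = [0.3498, 0.2671, 0.3831], E[r] = 1.8156, γ^t·E[r] = 0.305143, running G = 4.890463
t=6: π = [0.3499, 0.2667, 0.3834], E[r] = 1.8165, γ^t·E[r] = 0.213708, running G = 5.104170
t=7: π = [0.3500, 0.2666, 0.3834], E[r] = 1.8167, γ^t·E[r] = 0.149614, running G = 5.253784
t=8: π = [0.3500, 0.2667, 0.3833], E[r] = 1.8167, γ^t·E[r] = 0.104729, running G = 5.358513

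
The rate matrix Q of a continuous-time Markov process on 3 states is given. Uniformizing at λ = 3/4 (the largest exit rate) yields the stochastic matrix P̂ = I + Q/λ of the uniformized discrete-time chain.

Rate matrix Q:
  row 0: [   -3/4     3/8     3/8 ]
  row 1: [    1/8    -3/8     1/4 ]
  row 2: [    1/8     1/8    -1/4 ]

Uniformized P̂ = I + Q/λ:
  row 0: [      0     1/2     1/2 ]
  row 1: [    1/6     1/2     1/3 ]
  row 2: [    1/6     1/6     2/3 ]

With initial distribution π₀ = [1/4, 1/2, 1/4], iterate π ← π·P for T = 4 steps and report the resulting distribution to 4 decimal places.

π = [0.1429, 0.3245, 0.5326]

t=0: π = [0.2500, 0.5000, 0.2500]
t=1: π = [0.1250, 0.4167, 0.4583]
t=2: π = [0.1458, 0.3472, 0.5069]
t=3: π = [0.1424, 0.3310, 0.5266]
t=4: π = [0.1429, 0.3245, 0.5326]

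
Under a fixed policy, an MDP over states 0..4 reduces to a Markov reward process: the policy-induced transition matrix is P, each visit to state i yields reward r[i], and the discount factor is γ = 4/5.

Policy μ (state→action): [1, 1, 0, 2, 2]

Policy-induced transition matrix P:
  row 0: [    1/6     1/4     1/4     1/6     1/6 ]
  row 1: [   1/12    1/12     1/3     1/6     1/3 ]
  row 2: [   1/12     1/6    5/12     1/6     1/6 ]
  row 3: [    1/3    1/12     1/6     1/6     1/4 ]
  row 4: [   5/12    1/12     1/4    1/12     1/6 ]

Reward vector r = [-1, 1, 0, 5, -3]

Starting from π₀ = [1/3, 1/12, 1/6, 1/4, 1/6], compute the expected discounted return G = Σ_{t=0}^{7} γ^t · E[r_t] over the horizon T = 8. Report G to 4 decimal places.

G = 0.7433

t=0: π = [0.3333, 0.0833, 0.1667, 0.2500, 0.1667], E[r] = 0.5000, γ^t·E[r] = 0.500000, running G = 0.500000
t=1: π = [0.2292, 0.1528, 0.2639, 0.1528, 0.2014], E[r] = 0.0833, γ^t·E[r] = 0.066667, running G = 0.566667
t=2: π = [0.2078, 0.1435, 0.2940, 0.1499, 0.2049], E[r] = 0.0706, γ^t·E[r] = 0.045185, running G = 0.611852
t=3: π = [0.2064, 0.1425, 0.2985, 0.1496, 0.2031], E[r] = 0.0748, γ^t·E[r] = 0.038296, running G = 0.650148
t=4: π = [0.2056, 0.1426, 0.2991, 0.1497, 0.2029], E[r] = 0.0771, γ^t·E[r] = 0.031569, running G = 0.681717
t=5: π = [0.2055, 0.1425, 0.2993, 0.1498, 0.2029], E[r] = 0.0771, γ^t·E[r] = 0.025253, running G = 0.706970
t=6: π = [0.2055, 0.1425, 0.2993, 0.1498, 0.2029], E[r] = 0.0771, γ^t·E[r] = 0.020203, running G = 0.727173
t=7: π = [0.2055, 0.1425, 0.2993, 0.1498, 0.2029], E[r] = 0.0771, γ^t·E[r] = 0.016165, running G = 0.743338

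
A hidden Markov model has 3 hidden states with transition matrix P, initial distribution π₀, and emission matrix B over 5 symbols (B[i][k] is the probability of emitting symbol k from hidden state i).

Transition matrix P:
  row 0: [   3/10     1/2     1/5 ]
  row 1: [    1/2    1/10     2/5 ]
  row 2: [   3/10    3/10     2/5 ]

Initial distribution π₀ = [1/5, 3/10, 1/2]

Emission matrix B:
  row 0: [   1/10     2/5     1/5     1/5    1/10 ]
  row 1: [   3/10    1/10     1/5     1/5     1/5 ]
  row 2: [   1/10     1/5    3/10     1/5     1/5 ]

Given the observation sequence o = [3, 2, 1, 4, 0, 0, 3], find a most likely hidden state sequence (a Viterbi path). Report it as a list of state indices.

path = [2, 2, 0, 1, 0, 1, 0]

t=0: δ = [4.000e-02, 6.000e-02, 1.000e-01]  (obs o_0=3)
t=1: δ = [6.000e-03, 6.000e-03, 1.200e-02]  ψ = [1, 2, 2]  (obs o_1=2)
t=2: δ = [1.440e-03, 3.600e-04, 9.600e-04]  ψ = [2, 2, 2]  (obs o_2=1)
t=3: δ = [4.320e-05, 1.440e-04, 7.680e-05]  ψ = [0, 0, 2]  (obs o_3=4)
t=4: δ = [7.200e-06, 6.912e-06, 5.760e-06]  ψ = [1, 2, 1]  (obs o_4=0)
t=5: δ = [3.456e-07, 1.080e-06, 2.765e-07]  ψ = [1, 0, 1]  (obs o_5=0)
t=6: δ = [1.080e-07, 3.456e-08, 8.640e-08]  ψ = [1, 0, 1]  (obs o_6=3)
backtrack: best end state = 0; path = [2, 2, 0, 1, 0, 1, 0]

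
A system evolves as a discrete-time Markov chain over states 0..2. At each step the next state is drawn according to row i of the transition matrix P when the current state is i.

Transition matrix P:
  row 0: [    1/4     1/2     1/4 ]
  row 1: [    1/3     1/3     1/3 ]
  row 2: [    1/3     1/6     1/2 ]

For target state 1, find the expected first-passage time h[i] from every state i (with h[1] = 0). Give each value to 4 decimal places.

h = [2.5714, 0.0000, 3.7143]

First-step conditioning: h[1] = 0; for i ≠ 1, h[i] = 1 + Σ_k P[i][k]·h[k].
  h[0] = 1 + 1/4·h[0] + 1/4·h[2]
  h[2] = 1 + 1/3·h[0] + 1/2·h[2]
Solving the 2×2 linear system over states ≠ 1 gives exactly h = [18/7, 0, 26/7] (h[1] = 0 is the target).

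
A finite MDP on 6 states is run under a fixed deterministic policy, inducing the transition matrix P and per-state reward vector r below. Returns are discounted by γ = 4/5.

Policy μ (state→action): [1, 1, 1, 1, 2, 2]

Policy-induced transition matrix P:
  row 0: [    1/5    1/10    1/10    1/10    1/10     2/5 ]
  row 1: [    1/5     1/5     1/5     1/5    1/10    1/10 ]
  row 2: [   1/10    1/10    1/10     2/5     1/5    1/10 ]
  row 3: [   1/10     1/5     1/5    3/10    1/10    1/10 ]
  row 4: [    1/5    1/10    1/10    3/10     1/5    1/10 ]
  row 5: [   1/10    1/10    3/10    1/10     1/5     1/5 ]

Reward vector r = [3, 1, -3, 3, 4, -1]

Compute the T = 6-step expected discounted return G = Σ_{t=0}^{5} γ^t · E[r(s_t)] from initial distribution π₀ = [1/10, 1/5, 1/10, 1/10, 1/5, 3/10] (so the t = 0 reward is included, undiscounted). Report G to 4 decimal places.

t=0: π = [0.1000, 0.2000, 0.1000, 0.1000, 0.2000, 0.3000], E[r] = 1.0000, γ^t·E[r] = 1.000000, running G = 1.000000
t=1: π = [0.1500, 0.1300, 0.1900, 0.2100, 0.1600, 0.1600], E[r] = 1.1200, γ^t·E[r] = 0.896000, running G = 1.896000
t=2: π = [0.1440, 0.1340, 0.1660, 0.2440, 0.1510, 0.1610], E[r] = 1.2430, γ^t·E[r] = 0.795520, running G = 2.691520
t=3: π = [0.1429, 0.1378, 0.1700, 0.2422, 0.1478, 0.1593], E[r] = 1.2150, γ^t·E[r] = 0.622080, running G = 3.313600
t=4: π = [0.1429, 0.1380, 0.1699, 0.2428, 0.1477, 0.1588], E[r] = 1.2174, γ^t·E[r] = 0.498627, running G = 3.812227
t=5: π = [0.1429, 0.1381, 0.1698, 0.2429, 0.1476, 0.1587], E[r] = 1.2175, γ^t·E[r] = 0.398955, running G = 4.211181

G = 4.2112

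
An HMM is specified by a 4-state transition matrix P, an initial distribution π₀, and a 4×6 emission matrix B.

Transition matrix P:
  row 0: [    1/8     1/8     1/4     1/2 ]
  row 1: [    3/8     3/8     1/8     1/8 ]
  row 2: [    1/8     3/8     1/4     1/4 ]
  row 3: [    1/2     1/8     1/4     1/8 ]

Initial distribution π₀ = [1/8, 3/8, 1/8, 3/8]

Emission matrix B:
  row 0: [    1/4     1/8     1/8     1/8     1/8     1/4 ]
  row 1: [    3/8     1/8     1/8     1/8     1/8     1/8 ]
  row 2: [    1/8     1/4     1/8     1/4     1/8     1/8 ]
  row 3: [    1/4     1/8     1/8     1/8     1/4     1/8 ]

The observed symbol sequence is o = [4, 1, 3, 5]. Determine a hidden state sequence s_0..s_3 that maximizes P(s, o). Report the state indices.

path = [3, 0, 3, 0]

t=0: δ = [1.562e-02, 4.688e-02, 1.562e-02, 9.375e-02]  (obs o_0=4)
t=1: δ = [5.859e-03, 2.197e-03, 5.859e-03, 1.465e-03]  ψ = [3, 1, 3, 3]  (obs o_1=1)
t=2: δ = [1.030e-04, 2.747e-04, 3.662e-04, 3.662e-04]  ψ = [1, 2, 0, 0]  (obs o_2=3)
t=3: δ = [4.578e-05, 1.717e-05, 1.144e-05, 1.144e-05]  ψ = [3, 2, 2, 2]  (obs o_3=5)
backtrack: best end state = 0; path = [3, 0, 3, 0]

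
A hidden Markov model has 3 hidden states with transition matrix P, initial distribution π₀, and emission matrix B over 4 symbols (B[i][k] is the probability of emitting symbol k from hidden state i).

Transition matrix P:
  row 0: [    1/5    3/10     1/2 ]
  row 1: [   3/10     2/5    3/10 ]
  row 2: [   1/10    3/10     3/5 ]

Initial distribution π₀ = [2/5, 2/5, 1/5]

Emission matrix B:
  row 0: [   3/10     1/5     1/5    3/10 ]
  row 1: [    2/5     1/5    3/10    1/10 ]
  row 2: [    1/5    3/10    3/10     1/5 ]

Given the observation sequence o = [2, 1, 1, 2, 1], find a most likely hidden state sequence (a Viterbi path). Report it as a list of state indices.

path = [0, 2, 2, 2, 2]

t=0: δ = [8.000e-02, 1.200e-01, 6.000e-02]  (obs o_0=2)
t=1: δ = [7.200e-03, 9.600e-03, 1.200e-02]  ψ = [1, 1, 0]  (obs o_1=1)
t=2: δ = [5.760e-04, 7.680e-04, 2.160e-03]  ψ = [1, 1, 2]  (obs o_2=1)
t=3: δ = [4.608e-05, 1.944e-04, 3.888e-04]  ψ = [1, 2, 2]  (obs o_3=2)
t=4: δ = [1.166e-05, 2.333e-05, 6.998e-05]  ψ = [1, 2, 2]  (obs o_4=1)
backtrack: best end state = 2; path = [0, 2, 2, 2, 2]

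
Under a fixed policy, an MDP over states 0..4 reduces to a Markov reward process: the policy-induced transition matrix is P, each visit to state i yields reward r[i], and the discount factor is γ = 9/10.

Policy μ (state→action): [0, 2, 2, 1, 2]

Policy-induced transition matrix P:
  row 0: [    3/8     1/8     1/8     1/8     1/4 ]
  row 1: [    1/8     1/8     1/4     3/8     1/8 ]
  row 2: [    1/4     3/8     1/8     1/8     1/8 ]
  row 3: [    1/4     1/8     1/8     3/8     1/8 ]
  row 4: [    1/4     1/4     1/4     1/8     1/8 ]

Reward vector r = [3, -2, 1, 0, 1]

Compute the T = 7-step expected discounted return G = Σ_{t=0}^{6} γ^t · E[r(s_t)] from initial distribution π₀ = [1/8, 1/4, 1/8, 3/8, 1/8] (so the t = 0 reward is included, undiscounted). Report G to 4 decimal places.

G = 3.1436

t=0: π = [0.1250, 0.2500, 0.1250, 0.3750, 0.1250], E[r] = 0.1250, γ^t·E[r] = 0.125000, running G = 0.125000
t=1: π = [0.2344, 0.1719, 0.1719, 0.2813, 0.1406], E[r] = 0.6719, γ^t·E[r] = 0.604688, running G = 0.729688
t=2: π = [0.2578, 0.1855, 0.1641, 0.2383, 0.1543], E[r] = 0.7207, γ^t·E[r] = 0.583770, running G = 1.313457
t=3: π = [0.2590, 0.1853, 0.1675, 0.2310, 0.1572], E[r] = 0.7312, γ^t·E[r] = 0.533046, running G = 1.846503
t=4: π = [0.2592, 0.1865, 0.1678, 0.2291, 0.1574], E[r] = 0.7298, γ^t·E[r] = 0.478820, running G = 2.325323
t=5: π = [0.2591, 0.1866, 0.1680, 0.2289, 0.1574], E[r] = 0.7294, γ^t·E[r] = 0.430702, running G = 2.756024
t=6: π = [0.2591, 0.1867, 0.1680, 0.2289, 0.1574], E[r] = 0.7292, γ^t·E[r] = 0.387536, running G = 3.143560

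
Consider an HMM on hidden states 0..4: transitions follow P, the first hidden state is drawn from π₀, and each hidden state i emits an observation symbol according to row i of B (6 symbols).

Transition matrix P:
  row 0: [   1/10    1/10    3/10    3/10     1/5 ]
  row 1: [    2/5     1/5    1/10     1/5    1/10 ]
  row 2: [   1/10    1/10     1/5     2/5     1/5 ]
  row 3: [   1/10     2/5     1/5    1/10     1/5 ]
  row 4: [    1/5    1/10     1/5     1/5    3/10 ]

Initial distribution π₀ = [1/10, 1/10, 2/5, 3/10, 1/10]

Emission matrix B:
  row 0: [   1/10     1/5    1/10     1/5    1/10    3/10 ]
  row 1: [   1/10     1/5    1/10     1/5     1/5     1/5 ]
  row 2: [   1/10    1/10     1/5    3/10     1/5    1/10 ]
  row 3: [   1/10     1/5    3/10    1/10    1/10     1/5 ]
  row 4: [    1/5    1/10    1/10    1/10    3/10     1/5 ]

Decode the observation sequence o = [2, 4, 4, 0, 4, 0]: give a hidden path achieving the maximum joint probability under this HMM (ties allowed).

path = [3, 4, 4, 4, 4, 4]

t=0: δ = [1.000e-02, 1.000e-02, 8.000e-02, 9.000e-02, 1.000e-02]  (obs o_0=2)
t=1: δ = [9.000e-04, 7.200e-03, 3.600e-03, 3.200e-03, 5.400e-03]  ψ = [3, 3, 3, 2, 3]  (obs o_1=4)
t=2: δ = [2.880e-04, 2.880e-04, 2.160e-04, 1.440e-04, 4.860e-04]  ψ = [1, 1, 4, 1, 4]  (obs o_2=4)
t=3: δ = [1.152e-05, 5.760e-06, 9.720e-06, 9.720e-06, 2.916e-05]  ψ = [1, 1, 4, 4, 4]  (obs o_3=0)
t=4: δ = [5.832e-07, 7.776e-07, 1.166e-06, 5.832e-07, 2.624e-06]  ψ = [4, 3, 4, 4, 4]  (obs o_4=4)
t=5: δ = [5.249e-08, 2.624e-08, 5.249e-08, 5.249e-08, 1.575e-07]  ψ = [4, 4, 4, 4, 4]  (obs o_5=0)
backtrack: best end state = 4; path = [3, 4, 4, 4, 4, 4]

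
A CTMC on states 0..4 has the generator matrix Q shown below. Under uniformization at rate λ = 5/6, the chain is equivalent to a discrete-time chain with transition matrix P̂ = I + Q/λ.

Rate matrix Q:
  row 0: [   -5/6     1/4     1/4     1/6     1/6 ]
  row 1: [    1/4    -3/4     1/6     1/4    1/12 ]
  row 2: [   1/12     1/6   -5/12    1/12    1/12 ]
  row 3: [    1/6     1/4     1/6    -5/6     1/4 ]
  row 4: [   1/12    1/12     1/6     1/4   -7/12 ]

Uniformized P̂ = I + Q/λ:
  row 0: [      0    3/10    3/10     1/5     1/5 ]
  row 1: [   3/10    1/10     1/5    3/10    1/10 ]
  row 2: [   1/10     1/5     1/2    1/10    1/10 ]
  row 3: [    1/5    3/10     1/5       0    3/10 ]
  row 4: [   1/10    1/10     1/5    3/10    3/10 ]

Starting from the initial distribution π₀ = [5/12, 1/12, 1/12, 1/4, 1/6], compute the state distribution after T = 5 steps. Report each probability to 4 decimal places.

π = [0.1416, 0.1939, 0.3057, 0.1725, 0.1864]

t=0: π = [0.4167, 0.0833, 0.0833, 0.2500, 0.1667]
t=1: π = [0.1000, 0.2417, 0.2667, 0.1667, 0.2250]
t=2: π = [0.1550, 0.1800, 0.2900, 0.1867, 0.1883]
t=3: π = [0.1392, 0.1973, 0.3025, 0.1705, 0.1905]
t=4: π = [0.1426, 0.1922, 0.3047, 0.1744, 0.1861]
t=5: π = [0.1416, 0.1939, 0.3057, 0.1725, 0.1864]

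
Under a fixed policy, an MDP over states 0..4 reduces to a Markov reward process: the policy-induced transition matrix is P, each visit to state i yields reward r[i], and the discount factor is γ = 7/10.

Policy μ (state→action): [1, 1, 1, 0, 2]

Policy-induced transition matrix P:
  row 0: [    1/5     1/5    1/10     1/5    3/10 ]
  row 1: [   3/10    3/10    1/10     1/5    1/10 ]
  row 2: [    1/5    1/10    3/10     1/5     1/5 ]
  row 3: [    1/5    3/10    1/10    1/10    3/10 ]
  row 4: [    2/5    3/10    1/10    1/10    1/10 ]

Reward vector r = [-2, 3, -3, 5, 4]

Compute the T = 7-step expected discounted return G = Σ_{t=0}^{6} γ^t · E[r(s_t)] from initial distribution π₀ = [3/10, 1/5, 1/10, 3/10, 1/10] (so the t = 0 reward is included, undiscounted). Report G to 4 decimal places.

G = 4.6997

t=0: π = [0.3000, 0.2000, 0.1000, 0.3000, 0.1000], E[r] = 1.6000, γ^t·E[r] = 1.600000, running G = 1.600000
t=1: π = [0.2400, 0.2500, 0.1200, 0.1600, 0.2300], E[r] = 1.6300, γ^t·E[r] = 1.141000, running G = 2.741000
t=2: π = [0.2710, 0.2520, 0.1240, 0.1610, 0.1920], E[r] = 1.4150, γ^t·E[r] = 0.693350, running G = 3.434350
t=3: π = [0.2636, 0.2481, 0.1248, 0.1647, 0.1988], E[r] = 1.4614, γ^t·E[r] = 0.501260, running G = 3.935610
t=4: π = [0.2646, 0.2487, 0.1250, 0.1637, 0.1981], E[r] = 1.4528, γ^t·E[r] = 0.348824, running G = 4.284435
t=5: π = [0.2645, 0.2486, 0.1250, 0.1638, 0.1981], E[r] = 1.4534, γ^t·E[r] = 0.244265, running G = 4.528699
t=6: π = [0.2645, 0.2486, 0.1250, 0.1638, 0.1982], E[r] = 1.4534, γ^t·E[r] = 0.170987, running G = 4.699686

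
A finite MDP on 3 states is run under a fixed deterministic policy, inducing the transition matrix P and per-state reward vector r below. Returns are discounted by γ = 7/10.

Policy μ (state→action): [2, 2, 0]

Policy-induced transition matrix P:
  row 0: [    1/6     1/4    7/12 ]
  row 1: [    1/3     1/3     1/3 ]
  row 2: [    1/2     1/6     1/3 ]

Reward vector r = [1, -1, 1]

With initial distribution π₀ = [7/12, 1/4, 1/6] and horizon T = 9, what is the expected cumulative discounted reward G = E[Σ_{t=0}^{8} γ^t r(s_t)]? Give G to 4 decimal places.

G = 1.6381

t=0: π = [0.5833, 0.2500, 0.1667], E[r] = 0.5000, γ^t·E[r] = 0.500000, running G = 0.500000
t=1: π = [0.2639, 0.2569, 0.4792], E[r] = 0.4861, γ^t·E[r] = 0.340278, running G = 0.840278
t=2: π = [0.3692, 0.2315, 0.3993], E[r] = 0.5370, γ^t·E[r] = 0.263148, running G = 1.103426
t=3: π = [0.3383, 0.2360, 0.4256], E[r] = 0.5280, γ^t·E[r] = 0.181094, running G = 1.284520
t=4: π = [0.3479, 0.2342, 0.4179], E[r] = 0.5316, γ^t·E[r] = 0.127638, running G = 1.412158
t=5: π = [0.3450, 0.2347, 0.4203], E[r] = 0.5306, γ^t·E[r] = 0.089181, running G = 1.501339
t=6: π = [0.3459, 0.2345, 0.4196], E[r] = 0.5309, γ^t·E[r] = 0.062464, running G = 1.563803
t=7: π = [0.3456, 0.2346, 0.4198], E[r] = 0.5308, γ^t·E[r] = 0.043717, running G = 1.607520
t=8: π = [0.3457, 0.2346, 0.4197], E[r] = 0.5309, γ^t·E[r] = 0.030604, running G = 1.638124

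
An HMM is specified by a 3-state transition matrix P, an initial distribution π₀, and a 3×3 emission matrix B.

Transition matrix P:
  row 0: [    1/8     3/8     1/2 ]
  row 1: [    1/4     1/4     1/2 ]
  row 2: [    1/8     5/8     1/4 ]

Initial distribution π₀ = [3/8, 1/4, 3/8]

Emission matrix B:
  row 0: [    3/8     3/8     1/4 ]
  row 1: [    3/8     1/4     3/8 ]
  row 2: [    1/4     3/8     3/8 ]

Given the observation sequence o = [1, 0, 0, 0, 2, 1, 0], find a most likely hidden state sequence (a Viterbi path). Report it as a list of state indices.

t=0: δ = [1.406e-01, 6.250e-02, 1.406e-01]  (obs o_0=1)
t=1: δ = [6.592e-03, 3.296e-02, 1.758e-02]  ψ = [0, 2, 0]  (obs o_1=0)
t=2: δ = [3.090e-03, 4.120e-03, 4.120e-03]  ψ = [1, 2, 1]  (obs o_2=0)
t=3: δ = [3.862e-04, 9.656e-04, 5.150e-04]  ψ = [1, 2, 1]  (obs o_3=0)
t=4: δ = [6.035e-05, 1.207e-04, 1.810e-04]  ψ = [1, 2, 1]  (obs o_4=2)
t=5: δ = [1.132e-05, 2.829e-05, 2.263e-05]  ψ = [1, 2, 1]  (obs o_5=1)
t=6: δ = [2.652e-06, 5.304e-06, 3.536e-06]  ψ = [1, 2, 1]  (obs o_6=0)
backtrack: best end state = 1; path = [0, 2, 1, 2, 1, 2, 1]

path = [0, 2, 1, 2, 1, 2, 1]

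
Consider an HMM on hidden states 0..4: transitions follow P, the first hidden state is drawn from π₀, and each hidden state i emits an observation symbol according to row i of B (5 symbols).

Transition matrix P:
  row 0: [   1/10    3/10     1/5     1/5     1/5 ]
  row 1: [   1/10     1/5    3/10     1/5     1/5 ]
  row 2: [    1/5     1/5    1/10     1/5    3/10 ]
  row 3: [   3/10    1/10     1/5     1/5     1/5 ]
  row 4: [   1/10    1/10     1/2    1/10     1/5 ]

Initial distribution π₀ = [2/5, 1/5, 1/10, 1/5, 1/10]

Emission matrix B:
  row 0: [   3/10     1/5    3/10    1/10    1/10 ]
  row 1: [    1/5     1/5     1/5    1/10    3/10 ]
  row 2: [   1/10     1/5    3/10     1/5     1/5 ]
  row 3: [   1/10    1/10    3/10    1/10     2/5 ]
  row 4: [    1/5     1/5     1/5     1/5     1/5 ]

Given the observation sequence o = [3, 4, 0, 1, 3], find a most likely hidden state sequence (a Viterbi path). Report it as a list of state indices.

t=0: δ = [4.000e-02, 2.000e-02, 2.000e-02, 2.000e-02, 2.000e-02]  (obs o_0=3)
t=1: δ = [6.000e-04, 3.600e-03, 2.000e-03, 3.200e-03, 1.600e-03]  ψ = [3, 0, 4, 0, 0]  (obs o_1=4)
t=2: δ = [2.880e-04, 1.440e-04, 1.080e-04, 7.200e-05, 1.440e-04]  ψ = [3, 1, 1, 1, 1]  (obs o_2=0)
t=3: δ = [5.760e-06, 1.728e-05, 1.440e-05, 5.760e-06, 1.152e-05]  ψ = [0, 0, 4, 0, 0]  (obs o_3=1)
t=4: δ = [2.880e-07, 3.456e-07, 1.152e-06, 3.456e-07, 8.640e-07]  ψ = [2, 1, 4, 1, 2]  (obs o_4=3)
backtrack: best end state = 2; path = [0, 3, 0, 4, 2]

path = [0, 3, 0, 4, 2]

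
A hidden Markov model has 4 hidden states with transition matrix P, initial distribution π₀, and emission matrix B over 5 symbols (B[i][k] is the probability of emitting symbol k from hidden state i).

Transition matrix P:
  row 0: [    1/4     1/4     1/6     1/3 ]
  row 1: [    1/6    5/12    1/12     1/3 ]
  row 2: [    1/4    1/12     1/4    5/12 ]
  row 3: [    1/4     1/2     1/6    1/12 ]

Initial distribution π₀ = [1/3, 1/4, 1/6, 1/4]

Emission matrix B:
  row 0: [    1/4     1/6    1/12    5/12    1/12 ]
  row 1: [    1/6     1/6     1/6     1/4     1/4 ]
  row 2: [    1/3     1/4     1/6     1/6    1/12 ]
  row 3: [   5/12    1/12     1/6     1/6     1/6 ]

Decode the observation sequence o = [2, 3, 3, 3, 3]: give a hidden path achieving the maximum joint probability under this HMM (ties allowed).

path = [3, 1, 1, 1, 1]

t=0: δ = [2.778e-02, 4.167e-02, 2.778e-02, 4.167e-02]  (obs o_0=2)
t=1: δ = [4.340e-03, 5.208e-03, 1.157e-03, 2.315e-03]  ψ = [3, 3, 2, 1]  (obs o_1=3)
t=2: δ = [4.521e-04, 5.425e-04, 1.206e-04, 2.894e-04]  ψ = [0, 1, 0, 1]  (obs o_2=3)
t=3: δ = [4.710e-05, 5.651e-05, 1.256e-05, 3.014e-05]  ψ = [0, 1, 0, 1]  (obs o_3=3)
t=4: δ = [4.906e-06, 5.887e-06, 1.308e-06, 3.140e-06]  ψ = [0, 1, 0, 1]  (obs o_4=3)
backtrack: best end state = 1; path = [3, 1, 1, 1, 1]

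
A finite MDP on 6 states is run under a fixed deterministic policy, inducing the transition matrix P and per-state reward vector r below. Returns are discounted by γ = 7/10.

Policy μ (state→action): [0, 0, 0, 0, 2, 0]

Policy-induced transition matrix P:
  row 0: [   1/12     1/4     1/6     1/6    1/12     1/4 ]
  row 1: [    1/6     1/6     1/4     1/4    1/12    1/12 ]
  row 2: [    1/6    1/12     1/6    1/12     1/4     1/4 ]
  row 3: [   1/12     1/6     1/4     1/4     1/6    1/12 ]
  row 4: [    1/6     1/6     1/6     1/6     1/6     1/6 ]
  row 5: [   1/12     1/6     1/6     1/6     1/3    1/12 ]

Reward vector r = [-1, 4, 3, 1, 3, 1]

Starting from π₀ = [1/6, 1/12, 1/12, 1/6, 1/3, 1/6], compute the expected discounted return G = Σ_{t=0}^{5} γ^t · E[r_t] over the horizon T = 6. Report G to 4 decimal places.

t=0: π = [0.1667, 0.0833, 0.0833, 0.1667, 0.3333, 0.1667], E[r] = 1.7500, γ^t·E[r] = 1.750000, running G = 1.750000
t=1: π = [0.1250, 0.1736, 0.1875, 0.1806, 0.1806, 0.1528], E[r] = 2.0069, γ^t·E[r] = 1.404861, running G = 3.154861
t=2: π = [0.1285, 0.1615, 0.1962, 0.1806, 0.1829, 0.1505], E[r] = 1.9855, γ^t·E[r] = 0.972911, running G = 4.127772
t=3: π = [0.1284, 0.1610, 0.1952, 0.1788, 0.1839, 0.1527], E[r] = 1.9845, γ^t·E[r] = 0.680690, running G = 4.808462
t=4: π = [0.1283, 0.1611, 0.1950, 0.1787, 0.1843, 0.1526], E[r] = 1.9851, γ^t·E[r] = 0.476625, running G = 5.285087
t=5: π = [0.1284, 0.1611, 0.1950, 0.1787, 0.1842, 0.1526], E[r] = 1.9850, γ^t·E[r] = 0.333625, running G = 5.618712

G = 5.6187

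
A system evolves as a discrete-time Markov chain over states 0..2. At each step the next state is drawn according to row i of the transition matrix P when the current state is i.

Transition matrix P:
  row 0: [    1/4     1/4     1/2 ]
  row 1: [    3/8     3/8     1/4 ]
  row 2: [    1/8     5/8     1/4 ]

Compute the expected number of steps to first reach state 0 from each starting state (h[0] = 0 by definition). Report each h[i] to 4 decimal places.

h = [0.0000, 3.2000, 4.0000]

First-step conditioning: h[0] = 0; for i ≠ 0, h[i] = 1 + Σ_k P[i][k]·h[k].
  h[1] = 1 + 3/8·h[1] + 1/4·h[2]
  h[2] = 1 + 5/8·h[1] + 1/4·h[2]
Solving the 2×2 linear system over states ≠ 0 gives exactly h = [0, 16/5, 4] (h[0] = 0 is the target).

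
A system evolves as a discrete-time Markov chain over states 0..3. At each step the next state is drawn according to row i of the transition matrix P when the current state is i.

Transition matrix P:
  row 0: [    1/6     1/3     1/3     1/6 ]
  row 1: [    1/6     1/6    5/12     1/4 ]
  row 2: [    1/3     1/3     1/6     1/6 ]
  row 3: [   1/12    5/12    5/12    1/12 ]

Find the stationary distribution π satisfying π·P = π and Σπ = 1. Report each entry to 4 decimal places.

Balance equations π_j = Σ_i π_i·P[i][j]:
  π_0 = 1/6·π_0 + 1/6·π_1 + 1/3·π_2 + 1/12·π_3
  π_1 = 1/3·π_0 + 1/6·π_1 + 1/3·π_2 + 5/12·π_3
  π_2 = 1/3·π_0 + 5/12·π_1 + 1/6·π_2 + 5/12·π_3
  normalize: π_0 + π_1 + π_2 + π_3 = 1
Solving the linear system gives exactly π = [260/1267, 54/181, 405/1267, 32/181].

π = [0.2052, 0.2983, 0.3197, 0.1768]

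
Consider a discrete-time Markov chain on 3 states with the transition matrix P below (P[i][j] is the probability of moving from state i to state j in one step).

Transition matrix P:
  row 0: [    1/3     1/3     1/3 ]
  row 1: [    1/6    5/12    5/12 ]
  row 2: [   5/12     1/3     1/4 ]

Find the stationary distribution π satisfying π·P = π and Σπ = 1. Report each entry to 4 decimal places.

π = [0.3007, 0.3636, 0.3357]

Balance equations π_j = Σ_i π_i·P[i][j]:
  π_0 = 1/3·π_0 + 1/6·π_1 + 5/12·π_2
  π_1 = 1/3·π_0 + 5/12·π_1 + 1/3·π_2
  normalize: π_0 + π_1 + π_2 = 1
Solving the linear system gives exactly π = [43/143, 4/11, 48/143].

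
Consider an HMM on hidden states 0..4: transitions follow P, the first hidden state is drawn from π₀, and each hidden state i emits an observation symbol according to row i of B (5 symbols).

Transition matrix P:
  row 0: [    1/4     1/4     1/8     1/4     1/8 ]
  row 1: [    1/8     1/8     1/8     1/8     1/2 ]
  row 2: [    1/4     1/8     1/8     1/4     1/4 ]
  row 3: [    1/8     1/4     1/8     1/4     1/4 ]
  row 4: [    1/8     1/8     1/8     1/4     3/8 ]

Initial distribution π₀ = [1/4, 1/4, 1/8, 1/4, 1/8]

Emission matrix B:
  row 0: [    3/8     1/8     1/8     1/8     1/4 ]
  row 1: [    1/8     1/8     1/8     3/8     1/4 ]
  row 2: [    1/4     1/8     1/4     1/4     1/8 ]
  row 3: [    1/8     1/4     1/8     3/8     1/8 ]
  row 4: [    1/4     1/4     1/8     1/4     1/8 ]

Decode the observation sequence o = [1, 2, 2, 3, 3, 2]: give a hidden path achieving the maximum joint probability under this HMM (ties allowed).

t=0: δ = [3.125e-02, 3.125e-02, 1.562e-02, 6.250e-02, 3.125e-02]  (obs o_0=1)
t=1: δ = [9.766e-04, 1.953e-03, 1.953e-03, 1.953e-03, 1.953e-03]  ψ = [0, 3, 3, 3, 1]  (obs o_1=2)
t=2: δ = [6.104e-05, 6.104e-05, 6.104e-05, 6.104e-05, 1.221e-04]  ψ = [2, 3, 1, 2, 1]  (obs o_2=2)
t=3: δ = [1.907e-06, 5.722e-06, 3.815e-06, 1.144e-05, 1.144e-05]  ψ = [0, 0, 4, 4, 4]  (obs o_3=3)
t=4: δ = [1.788e-07, 1.073e-06, 3.576e-07, 1.073e-06, 1.073e-06]  ψ = [3, 3, 3, 3, 4]  (obs o_4=3)
t=5: δ = [1.676e-08, 3.353e-08, 3.353e-08, 3.353e-08, 6.706e-08]  ψ = [1, 3, 1, 3, 1]  (obs o_5=2)
backtrack: best end state = 4; path = [3, 1, 4, 3, 1, 4]

path = [3, 1, 4, 3, 1, 4]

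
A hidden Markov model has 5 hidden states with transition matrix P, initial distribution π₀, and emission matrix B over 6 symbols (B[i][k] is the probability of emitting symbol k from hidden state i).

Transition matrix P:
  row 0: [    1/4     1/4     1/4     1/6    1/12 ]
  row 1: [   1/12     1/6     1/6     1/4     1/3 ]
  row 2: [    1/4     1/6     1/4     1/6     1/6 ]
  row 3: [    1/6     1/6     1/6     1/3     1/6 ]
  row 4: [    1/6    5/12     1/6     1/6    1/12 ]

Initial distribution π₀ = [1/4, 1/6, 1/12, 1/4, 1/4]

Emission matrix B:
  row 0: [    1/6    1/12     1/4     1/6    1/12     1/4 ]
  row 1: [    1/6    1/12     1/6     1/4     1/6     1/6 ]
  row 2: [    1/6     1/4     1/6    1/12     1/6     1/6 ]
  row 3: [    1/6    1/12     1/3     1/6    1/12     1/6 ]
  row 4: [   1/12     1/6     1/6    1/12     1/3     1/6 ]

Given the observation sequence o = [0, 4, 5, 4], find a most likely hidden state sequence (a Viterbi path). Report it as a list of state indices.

t=0: δ = [4.167e-02, 2.778e-02, 1.389e-02, 4.167e-02, 2.083e-02]  (obs o_0=0)
t=1: δ = [8.681e-04, 1.736e-03, 1.736e-03, 1.157e-03, 3.086e-03]  ψ = [0, 0, 0, 3, 1]  (obs o_1=4)
t=2: δ = [1.286e-04, 2.143e-04, 8.573e-05, 8.573e-05, 9.645e-05]  ψ = [4, 4, 4, 4, 1]  (obs o_2=5)
t=3: δ = [2.679e-06, 6.698e-06, 5.954e-06, 4.465e-06, 2.381e-05]  ψ = [0, 4, 1, 1, 1]  (obs o_3=4)
backtrack: best end state = 4; path = [1, 4, 1, 4]

path = [1, 4, 1, 4]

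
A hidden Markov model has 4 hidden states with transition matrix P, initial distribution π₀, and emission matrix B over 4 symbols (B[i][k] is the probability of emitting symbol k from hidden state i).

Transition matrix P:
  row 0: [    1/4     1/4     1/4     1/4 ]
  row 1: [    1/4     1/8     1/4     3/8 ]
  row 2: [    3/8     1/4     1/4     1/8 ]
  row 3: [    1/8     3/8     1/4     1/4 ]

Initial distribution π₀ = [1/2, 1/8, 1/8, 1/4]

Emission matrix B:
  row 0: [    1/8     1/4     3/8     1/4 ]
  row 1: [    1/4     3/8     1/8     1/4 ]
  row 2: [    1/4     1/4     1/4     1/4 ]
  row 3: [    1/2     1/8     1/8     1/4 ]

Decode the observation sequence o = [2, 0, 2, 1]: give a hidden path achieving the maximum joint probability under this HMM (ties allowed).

path = [0, 2, 0, 1]

t=0: δ = [1.875e-01, 1.562e-02, 3.125e-02, 3.125e-02]  (obs o_0=2)
t=1: δ = [5.859e-03, 1.172e-02, 1.172e-02, 2.344e-02]  ψ = [0, 0, 0, 0]  (obs o_1=0)
t=2: δ = [1.648e-03, 1.099e-03, 1.465e-03, 7.324e-04]  ψ = [2, 3, 3, 3]  (obs o_2=2)
t=3: δ = [1.373e-04, 1.545e-04, 1.030e-04, 5.150e-05]  ψ = [2, 0, 0, 0]  (obs o_3=1)
backtrack: best end state = 1; path = [0, 2, 0, 1]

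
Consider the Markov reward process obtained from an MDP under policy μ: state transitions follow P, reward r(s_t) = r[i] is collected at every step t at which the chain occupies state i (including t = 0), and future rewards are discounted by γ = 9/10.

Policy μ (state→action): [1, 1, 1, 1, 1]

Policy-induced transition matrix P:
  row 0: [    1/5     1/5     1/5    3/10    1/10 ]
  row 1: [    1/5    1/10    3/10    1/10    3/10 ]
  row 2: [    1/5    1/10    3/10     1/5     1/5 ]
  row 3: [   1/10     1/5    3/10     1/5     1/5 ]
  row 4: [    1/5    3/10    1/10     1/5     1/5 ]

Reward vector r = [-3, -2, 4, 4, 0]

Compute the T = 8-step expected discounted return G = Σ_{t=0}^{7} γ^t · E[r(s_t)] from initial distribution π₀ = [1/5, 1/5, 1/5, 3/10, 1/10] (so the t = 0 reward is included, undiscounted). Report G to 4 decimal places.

G = 5.2088

t=0: π = [0.2000, 0.2000, 0.2000, 0.3000, 0.1000], E[r] = 1.0000, γ^t·E[r] = 1.000000, running G = 1.000000
t=1: π = [0.1700, 0.1700, 0.2600, 0.2000, 0.2000], E[r] = 0.9900, γ^t·E[r] = 0.891000, running G = 1.891000
t=2: π = [0.1800, 0.1770, 0.2430, 0.2000, 0.2000], E[r] = 0.8780, γ^t·E[r] = 0.711180, running G = 2.602180
t=3: π = [0.1800, 0.1780, 0.2420, 0.2003, 0.1997], E[r] = 0.8732, γ^t·E[r] = 0.636563, running G = 3.238743
t=4: π = [0.1800, 0.1780, 0.2421, 0.2002, 0.1998], E[r] = 0.8732, γ^t·E[r] = 0.572900, running G = 3.811643
t=5: π = [0.1800, 0.1780, 0.2420, 0.2002, 0.1998], E[r] = 0.8731, γ^t·E[r] = 0.515544, running G = 4.327187
t=6: π = [0.1800, 0.1780, 0.2420, 0.2002, 0.1998], E[r] = 0.8731, γ^t·E[r] = 0.463987, running G = 4.791173
t=7: π = [0.1800, 0.1780, 0.2420, 0.2002, 0.1998], E[r] = 0.8731, γ^t·E[r] = 0.417588, running G = 5.208762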